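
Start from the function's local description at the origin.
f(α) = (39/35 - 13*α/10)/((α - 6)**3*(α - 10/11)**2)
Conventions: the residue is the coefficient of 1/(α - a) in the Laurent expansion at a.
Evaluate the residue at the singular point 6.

At the order-3 pole 6 set g(α) = (α - (6))^3*f(α) = (39/35 - 13*α/10)/(α - 10/11)**2.
Order-3 pole: residue = g''(a)/2; g''(6) = -1747603/86051840, so the residue is -1747603/172103680.

The residue is -1747603/172103680.


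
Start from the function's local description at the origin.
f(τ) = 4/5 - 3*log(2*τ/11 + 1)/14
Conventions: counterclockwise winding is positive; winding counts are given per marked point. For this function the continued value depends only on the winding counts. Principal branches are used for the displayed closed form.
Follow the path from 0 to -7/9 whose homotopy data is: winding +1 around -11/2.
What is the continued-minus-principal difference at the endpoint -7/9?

Continued minus principal equals -(3/7)*pi*i.

The rational part is single-valued and drops out of the difference; each branch term changes only by its own monodromy.
(-3/14)*log(1 - τ/(-11/2)): each positive loop around -11/2 adds 2*pi*i to the log, so winding +1 contributes (-3/14)*(1)*2*pi*i = -(3/7)*pi*i.
Summing the contributions at τ = -7/9 gives -(3/7)*pi*i.


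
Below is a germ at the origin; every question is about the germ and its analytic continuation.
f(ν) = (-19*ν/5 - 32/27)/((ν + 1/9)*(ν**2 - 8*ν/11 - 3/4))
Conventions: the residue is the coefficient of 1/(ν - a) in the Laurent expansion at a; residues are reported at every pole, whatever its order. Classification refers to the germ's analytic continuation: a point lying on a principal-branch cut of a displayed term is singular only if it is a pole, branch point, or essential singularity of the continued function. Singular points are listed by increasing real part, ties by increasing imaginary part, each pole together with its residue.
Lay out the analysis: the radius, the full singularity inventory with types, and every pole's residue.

Denominator factor (ν**2 - 8*ν/11 - 3/4): discriminant 427/121, real irrational roots 4/11 + (1/22)*sqrt(427) and 4/11 - (1/22)*sqrt(427); poles of order 1, moduli 4/11 + (1/22)*sqrt(427) and -4/11 + (1/22)*sqrt(427).
Denominator factor (ν + 1/9): pole of order 1 at -1/9, modulus 1/9.
The radius of convergence is the smallest modulus among the singular points: 1/9.
The factor ν**2 - 8*ν/11 - 3/4 splits as (ν - a)(ν - a') with a = 4/11 - (1/22)*sqrt(427), a' = 4/11 + (1/22)*sqrt(427). At the order-1 pole a set g(ν) = (ν - a)*f(ν) = [(-19*ν/5 - 32/27)/(ν + 1/9)] / (ν - a').
Simple pole: residue = g(a) at a = 4/11 - (1/22)*sqrt(427), which is -6798/11705 + (1254803/14994105)*sqrt(427).
At the order-1 pole -1/9 set g(ν) = (ν - (-1/9))*f(ν) = (-19*ν/5 - 32/27)/(ν**2 - 8*ν/11 - 3/4).
Simple pole: residue = g(a) at a = -1/9, which is 13596/11705.
The factor ν**2 - 8*ν/11 - 3/4 splits as (ν - a)(ν - a') with a = 4/11 + (1/22)*sqrt(427), a' = 4/11 - (1/22)*sqrt(427). At the order-1 pole a set g(ν) = (ν - a)*f(ν) = [(-19*ν/5 - 32/27)/(ν + 1/9)] / (ν - a').
Simple pole: residue = g(a) at a = 4/11 + (1/22)*sqrt(427), which is -6798/11705 - (1254803/14994105)*sqrt(427).
List the singular points by increasing real part (a conjugate pair: the negative imaginary part first).

Radius of convergence at 0: 1/9.
At 4/11 - (1/22)*sqrt(427): a pole of order 1; residue -6798/11705 + (1254803/14994105)*sqrt(427).
At -1/9: a pole of order 1; residue 13596/11705.
At 4/11 + (1/22)*sqrt(427): a pole of order 1; residue -6798/11705 - (1254803/14994105)*sqrt(427).


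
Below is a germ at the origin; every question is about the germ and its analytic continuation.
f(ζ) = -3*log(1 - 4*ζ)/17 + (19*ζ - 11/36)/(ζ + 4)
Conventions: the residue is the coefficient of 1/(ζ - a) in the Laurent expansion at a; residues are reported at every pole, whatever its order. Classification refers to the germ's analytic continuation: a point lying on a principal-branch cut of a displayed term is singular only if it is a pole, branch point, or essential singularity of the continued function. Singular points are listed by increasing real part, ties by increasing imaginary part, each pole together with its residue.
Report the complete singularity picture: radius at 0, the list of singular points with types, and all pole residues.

Radius of convergence at 0: 1/4.
At -4: a pole of order 1; residue -2747/36.
At 1/4: a logarithmic branch point.

Denominator factor (ζ + 4): pole of order 1 at -4, modulus 4.
Branch term (-3/17)*log(1 - ζ/(1/4)): its argument vanishes at ζ = 1/4, a logarithmic branch point, modulus 1/4.
The radius of convergence is the smallest modulus among the singular points: 1/4.
The branch term is analytic at -4 and contributes nothing to the residue; only the rational part matters.
At the order-1 pole -4 set g(ζ) = (ζ - (-4))*(rational part) = 19*ζ - 11/36.
Simple pole: residue = g(a) at a = -4, which is -2747/36.
List the singular points by increasing real part (a conjugate pair: the negative imaginary part first).


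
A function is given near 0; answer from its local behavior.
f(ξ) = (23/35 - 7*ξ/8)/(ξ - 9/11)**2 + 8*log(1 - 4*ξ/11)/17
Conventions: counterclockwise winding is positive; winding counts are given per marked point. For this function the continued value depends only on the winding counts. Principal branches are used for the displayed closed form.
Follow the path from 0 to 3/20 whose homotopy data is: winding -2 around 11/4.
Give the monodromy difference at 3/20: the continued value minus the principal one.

The rational part is single-valued and drops out of the difference; each branch term changes only by its own monodromy.
(8/17)*log(1 - ξ/(11/4)): each positive loop around 11/4 adds 2*pi*i to the log, so winding -2 contributes (8/17)*(-2)*2*pi*i = -(32/17)*pi*i.
Summing the contributions at ξ = 3/20 gives -(32/17)*pi*i.

Continued minus principal equals -(32/17)*pi*i.


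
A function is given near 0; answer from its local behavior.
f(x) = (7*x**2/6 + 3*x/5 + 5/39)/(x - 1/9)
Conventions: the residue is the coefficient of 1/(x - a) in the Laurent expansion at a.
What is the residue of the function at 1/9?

At the order-1 pole 1/9 set g(x) = (x - (1/9))*f(x) = 7*x**2/6 + 3*x/5 + 5/39.
Simple pole: residue = g(a) at a = 1/9, which is 6611/31590.

The residue is 6611/31590.


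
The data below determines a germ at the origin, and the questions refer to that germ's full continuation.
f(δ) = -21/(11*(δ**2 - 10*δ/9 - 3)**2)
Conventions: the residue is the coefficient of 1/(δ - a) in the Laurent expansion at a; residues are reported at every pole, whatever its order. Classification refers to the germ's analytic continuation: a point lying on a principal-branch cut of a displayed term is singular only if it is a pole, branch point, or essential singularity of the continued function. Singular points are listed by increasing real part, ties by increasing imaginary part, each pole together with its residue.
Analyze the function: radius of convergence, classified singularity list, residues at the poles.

Denominator factor (δ**2 - 10*δ/9 - 3)^2: discriminant 1072/81, real irrational roots 5/9 + (2/9)*sqrt(67) and 5/9 - (2/9)*sqrt(67); poles of order 2, moduli 5/9 + (2/9)*sqrt(67) and -5/9 + (2/9)*sqrt(67).
The radius of convergence is the smallest modulus among the singular points: -5/9 + (2/9)*sqrt(67).
The factor δ**2 - 10*δ/9 - 3 splits as (δ - a)(δ - a') with a = 5/9 - (2/9)*sqrt(67), a' = 5/9 + (2/9)*sqrt(67). At the order-2 pole a set g(δ) = (δ - a)^2*f(δ) = [-21/11] / (δ - a')^2.
Order-2 pole: residue = g'(a); g'(5/9 - (2/9)*sqrt(67)) = -(15309/1580128)*sqrt(67), so the residue is -(15309/1580128)*sqrt(67).
The factor δ**2 - 10*δ/9 - 3 splits as (δ - a)(δ - a') with a = 5/9 + (2/9)*sqrt(67), a' = 5/9 - (2/9)*sqrt(67). At the order-2 pole a set g(δ) = (δ - a)^2*f(δ) = [-21/11] / (δ - a')^2.
Order-2 pole: residue = g'(a); g'(5/9 + (2/9)*sqrt(67)) = (15309/1580128)*sqrt(67), so the residue is (15309/1580128)*sqrt(67).
List the singular points by increasing real part (a conjugate pair: the negative imaginary part first).

Radius of convergence at 0: -5/9 + (2/9)*sqrt(67).
At 5/9 - (2/9)*sqrt(67): a pole of order 2; residue -(15309/1580128)*sqrt(67).
At 5/9 + (2/9)*sqrt(67): a pole of order 2; residue (15309/1580128)*sqrt(67).


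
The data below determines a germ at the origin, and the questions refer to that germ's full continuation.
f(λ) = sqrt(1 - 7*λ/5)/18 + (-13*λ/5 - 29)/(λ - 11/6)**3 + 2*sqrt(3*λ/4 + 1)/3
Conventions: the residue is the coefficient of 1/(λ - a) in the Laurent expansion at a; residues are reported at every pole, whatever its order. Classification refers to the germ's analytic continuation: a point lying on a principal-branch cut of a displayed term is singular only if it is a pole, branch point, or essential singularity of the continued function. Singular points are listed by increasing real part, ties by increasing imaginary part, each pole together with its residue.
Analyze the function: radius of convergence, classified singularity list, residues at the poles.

Radius of convergence at 0: 5/7.
At -4/3: an algebraic (square-root) branch point.
At 5/7: an algebraic (square-root) branch point.
At 11/6: a pole of order 3; residue 0.

Denominator factor (λ - 11/6)^3: pole of order 3 at 11/6, modulus 11/6.
Branch term (2/3)*sqrt(1 - λ/(-4/3)): its argument vanishes at λ = -4/3, a square-root branch point, modulus 4/3.
Branch term (1/18)*sqrt(1 - λ/(5/7)): its argument vanishes at λ = 5/7, a square-root branch point, modulus 5/7.
The radius of convergence is the smallest modulus among the singular points: 5/7.
The branch terms are analytic at 11/6 and contribute nothing to the residue; only the rational part matters.
At the order-3 pole 11/6 set g(λ) = (λ - (11/6))^3*(rational part) = -13*λ/5 - 29.
Order-3 pole: residue = g''(a)/2; g''(11/6) = 0, so the residue is 0.
List the singular points by increasing real part (a conjugate pair: the negative imaginary part first).


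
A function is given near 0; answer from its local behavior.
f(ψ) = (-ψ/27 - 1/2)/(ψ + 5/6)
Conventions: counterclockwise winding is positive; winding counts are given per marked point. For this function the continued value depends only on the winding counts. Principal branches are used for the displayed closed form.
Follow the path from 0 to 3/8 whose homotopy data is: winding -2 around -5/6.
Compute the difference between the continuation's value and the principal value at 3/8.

The function is rational, hence single-valued: continuing it around any pole returns the same value, so the difference is 0.

Continued minus principal equals 0.


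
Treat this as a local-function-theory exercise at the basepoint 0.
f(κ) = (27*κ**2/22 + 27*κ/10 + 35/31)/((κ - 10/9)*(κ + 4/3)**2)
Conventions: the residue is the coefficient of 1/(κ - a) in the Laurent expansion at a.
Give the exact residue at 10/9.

The residue is 77949/82522.

At the order-1 pole 10/9 set g(κ) = (κ - (10/9))*f(κ) = (27*κ**2/22 + 27*κ/10 + 35/31)/(κ + 4/3)**2.
Simple pole: residue = g(a) at a = 10/9, which is 77949/82522.


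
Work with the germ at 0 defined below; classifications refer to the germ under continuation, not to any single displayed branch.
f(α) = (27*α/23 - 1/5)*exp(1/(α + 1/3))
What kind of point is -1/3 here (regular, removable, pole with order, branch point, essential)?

The exponent 1/(α - (-1/3)) has a pole at -1/3, so exp(1/(α - (-1/3))) takes every nonzero value near it: an essential singularity (not a pole of any order).

The point is an essential singularity.


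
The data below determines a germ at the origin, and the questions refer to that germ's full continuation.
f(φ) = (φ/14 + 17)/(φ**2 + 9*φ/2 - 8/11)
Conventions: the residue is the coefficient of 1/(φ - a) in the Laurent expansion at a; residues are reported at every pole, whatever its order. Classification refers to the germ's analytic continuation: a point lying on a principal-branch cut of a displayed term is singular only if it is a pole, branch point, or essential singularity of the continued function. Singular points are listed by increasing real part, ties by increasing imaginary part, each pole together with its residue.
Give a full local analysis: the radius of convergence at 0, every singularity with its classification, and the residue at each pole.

Denominator factor (φ**2 + 9*φ/2 - 8/11): discriminant 1019/44, real irrational roots -9/4 + (1/44)*sqrt(11209) and -9/4 - (1/44)*sqrt(11209); poles of order 1, moduli -9/4 + (1/44)*sqrt(11209) and 9/4 + (1/44)*sqrt(11209).
The radius of convergence is the smallest modulus among the singular points: -9/4 + (1/44)*sqrt(11209).
The factor φ**2 + 9*φ/2 - 8/11 splits as (φ - a)(φ - a') with a = -9/4 - (1/44)*sqrt(11209), a' = -9/4 + (1/44)*sqrt(11209). At the order-1 pole a set g(φ) = (φ - a)*f(φ) = [φ/14 + 17] / (φ - a').
Simple pole: residue = g(a) at a = -9/4 - (1/44)*sqrt(11209), which is 1/28 - (943/28532)*sqrt(11209).
The factor φ**2 + 9*φ/2 - 8/11 splits as (φ - a)(φ - a') with a = -9/4 + (1/44)*sqrt(11209), a' = -9/4 - (1/44)*sqrt(11209). At the order-1 pole a set g(φ) = (φ - a)*f(φ) = [φ/14 + 17] / (φ - a').
Simple pole: residue = g(a) at a = -9/4 + (1/44)*sqrt(11209), which is 1/28 + (943/28532)*sqrt(11209).
List the singular points by increasing real part (a conjugate pair: the negative imaginary part first).

Radius of convergence at 0: -9/4 + (1/44)*sqrt(11209).
At -9/4 - (1/44)*sqrt(11209): a pole of order 1; residue 1/28 - (943/28532)*sqrt(11209).
At -9/4 + (1/44)*sqrt(11209): a pole of order 1; residue 1/28 + (943/28532)*sqrt(11209).


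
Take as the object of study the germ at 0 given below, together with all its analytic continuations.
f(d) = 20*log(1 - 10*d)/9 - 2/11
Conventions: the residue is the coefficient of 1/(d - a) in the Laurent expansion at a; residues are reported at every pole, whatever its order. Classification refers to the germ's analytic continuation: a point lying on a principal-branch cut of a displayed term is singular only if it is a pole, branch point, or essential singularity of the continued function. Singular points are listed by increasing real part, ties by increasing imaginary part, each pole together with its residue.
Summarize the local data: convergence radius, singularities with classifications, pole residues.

Radius of convergence at 0: 1/10.
At 1/10: a logarithmic branch point.

Branch term (20/9)*log(1 - d/(1/10)): its argument vanishes at d = 1/10, a logarithmic branch point, modulus 1/10.
The radius of convergence is the smallest modulus among the singular points: 1/10.


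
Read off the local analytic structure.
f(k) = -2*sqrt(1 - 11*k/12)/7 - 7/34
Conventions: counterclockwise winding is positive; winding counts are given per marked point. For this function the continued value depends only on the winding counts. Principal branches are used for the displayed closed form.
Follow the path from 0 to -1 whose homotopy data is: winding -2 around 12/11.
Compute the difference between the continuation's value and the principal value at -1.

The rational part is single-valued and drops out of the difference; each branch term changes only by its own monodromy.
(-2/7)*sqrt(1 - k/(12/11)): winding -2 is even, the square root returns to the same sheet, contribution 0.
Summing the contributions at k = -1 gives 0.

Continued minus principal equals 0.


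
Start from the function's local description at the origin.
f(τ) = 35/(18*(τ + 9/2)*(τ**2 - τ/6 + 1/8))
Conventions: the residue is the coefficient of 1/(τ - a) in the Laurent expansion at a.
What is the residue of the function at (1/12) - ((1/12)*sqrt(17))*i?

The residue is (-70/1521) + ((3850/25857)*sqrt(17))*i.

The factor τ**2 - τ/6 + 1/8 splits as (τ - a)(τ - a') with a = (1/12) - ((1/12)*sqrt(17))*i, a' = (1/12) + ((1/12)*sqrt(17))*i. At the order-1 pole a set g(τ) = (τ - a)*f(τ) = [35/(18*(τ + 9/2))] / (τ - a').
Simple pole: residue = g(a) at a = (1/12) - ((1/12)*sqrt(17))*i, which is (-70/1521) + ((3850/25857)*sqrt(17))*i.


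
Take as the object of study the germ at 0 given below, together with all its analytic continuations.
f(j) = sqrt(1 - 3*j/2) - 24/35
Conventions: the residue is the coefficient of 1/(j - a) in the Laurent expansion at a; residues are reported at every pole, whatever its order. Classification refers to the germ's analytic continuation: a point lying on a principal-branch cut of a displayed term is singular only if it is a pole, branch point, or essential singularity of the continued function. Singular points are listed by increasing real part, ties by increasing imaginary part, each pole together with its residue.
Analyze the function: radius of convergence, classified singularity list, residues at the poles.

Branch term (1)*sqrt(1 - j/(2/3)): its argument vanishes at j = 2/3, a square-root branch point, modulus 2/3.
The radius of convergence is the smallest modulus among the singular points: 2/3.

Radius of convergence at 0: 2/3.
At 2/3: an algebraic (square-root) branch point.


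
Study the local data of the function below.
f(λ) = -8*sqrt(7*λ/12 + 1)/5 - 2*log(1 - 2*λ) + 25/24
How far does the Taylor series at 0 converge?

The radius of convergence is 1/2.

Branch term (-2)*log(1 - λ/(1/2)): its argument vanishes at λ = 1/2, a logarithmic branch point, modulus 1/2.
Branch term (-8/5)*sqrt(1 - λ/(-12/7)): its argument vanishes at λ = -12/7, a square-root branch point, modulus 12/7.
The radius of convergence is the smallest modulus among the singular points: 1/2.


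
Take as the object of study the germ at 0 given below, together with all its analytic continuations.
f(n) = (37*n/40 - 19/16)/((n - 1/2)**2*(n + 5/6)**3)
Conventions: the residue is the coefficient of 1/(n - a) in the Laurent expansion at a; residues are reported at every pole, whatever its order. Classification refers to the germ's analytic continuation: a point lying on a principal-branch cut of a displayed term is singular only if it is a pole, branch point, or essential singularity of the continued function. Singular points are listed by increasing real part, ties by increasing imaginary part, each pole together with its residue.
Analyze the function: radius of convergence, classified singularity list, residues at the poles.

Denominator factor (n - 1/2)^2: pole of order 2 at 1/2, modulus 1/2.
Denominator factor (n + 5/6)^3: pole of order 3 at -5/6, modulus 5/6.
The radius of convergence is the smallest modulus among the singular points: 1/2.
At the order-3 pole -5/6 set g(n) = (n - (-5/6))^3*f(n) = (37*n/40 - 19/16)/(n - 1/2)**2.
Order-3 pole: residue = g''(a)/2; g''(-5/6) = -11043/5120, so the residue is -11043/10240.
At the order-2 pole 1/2 set g(n) = (n - (1/2))^2*f(n) = (37*n/40 - 19/16)/(n + 5/6)**3.
Order-2 pole: residue = g'(a); g'(1/2) = 11043/10240, so the residue is 11043/10240.
List the singular points by increasing real part (a conjugate pair: the negative imaginary part first).

Radius of convergence at 0: 1/2.
At -5/6: a pole of order 3; residue -11043/10240.
At 1/2: a pole of order 2; residue 11043/10240.


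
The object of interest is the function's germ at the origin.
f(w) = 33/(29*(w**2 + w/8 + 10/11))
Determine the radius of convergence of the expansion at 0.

Denominator factor (w**2 + w/8 + 10/11): discriminant -2549/704, complex-conjugate roots (-1/16) + ((1/176)*sqrt(28039))*i and (-1/16) - ((1/176)*sqrt(28039))*i; poles of order 1, moduli (1/11)*sqrt(110) and (1/11)*sqrt(110).
The radius of convergence is the smallest modulus among the singular points: (1/11)*sqrt(110).

The radius of convergence is (1/11)*sqrt(110).


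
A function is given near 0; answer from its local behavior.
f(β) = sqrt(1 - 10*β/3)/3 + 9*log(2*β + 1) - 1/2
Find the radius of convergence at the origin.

Branch term (9)*log(1 - β/(-1/2)): its argument vanishes at β = -1/2, a logarithmic branch point, modulus 1/2.
Branch term (1/3)*sqrt(1 - β/(3/10)): its argument vanishes at β = 3/10, a square-root branch point, modulus 3/10.
The radius of convergence is the smallest modulus among the singular points: 3/10.

The radius of convergence is 3/10.


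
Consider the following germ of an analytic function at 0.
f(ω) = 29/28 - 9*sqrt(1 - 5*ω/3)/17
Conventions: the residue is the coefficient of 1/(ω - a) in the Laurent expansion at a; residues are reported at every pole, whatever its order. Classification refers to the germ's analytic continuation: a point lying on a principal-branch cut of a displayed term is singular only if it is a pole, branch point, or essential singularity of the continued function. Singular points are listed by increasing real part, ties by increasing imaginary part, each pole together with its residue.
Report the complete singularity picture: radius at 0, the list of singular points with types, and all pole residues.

Radius of convergence at 0: 3/5.
At 3/5: an algebraic (square-root) branch point.

Branch term (-9/17)*sqrt(1 - ω/(3/5)): its argument vanishes at ω = 3/5, a square-root branch point, modulus 3/5.
The radius of convergence is the smallest modulus among the singular points: 3/5.


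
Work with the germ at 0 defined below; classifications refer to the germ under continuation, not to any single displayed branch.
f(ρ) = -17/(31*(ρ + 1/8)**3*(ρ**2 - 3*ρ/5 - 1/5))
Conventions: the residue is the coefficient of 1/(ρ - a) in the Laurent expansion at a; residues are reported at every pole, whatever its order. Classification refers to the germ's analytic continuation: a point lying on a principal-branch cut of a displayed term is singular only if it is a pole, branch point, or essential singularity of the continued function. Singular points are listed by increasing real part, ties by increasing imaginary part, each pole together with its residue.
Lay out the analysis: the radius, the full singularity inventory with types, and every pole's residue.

Radius of convergence at 0: 1/8.
At 3/10 - (1/10)*sqrt(29): a pole of order 1; residue -46340096/265825 - (248734208/7708925)*sqrt(29).
At -1/8: a pole of order 3; residue 92680192/265825.
At 3/10 + (1/10)*sqrt(29): a pole of order 1; residue -46340096/265825 + (248734208/7708925)*sqrt(29).


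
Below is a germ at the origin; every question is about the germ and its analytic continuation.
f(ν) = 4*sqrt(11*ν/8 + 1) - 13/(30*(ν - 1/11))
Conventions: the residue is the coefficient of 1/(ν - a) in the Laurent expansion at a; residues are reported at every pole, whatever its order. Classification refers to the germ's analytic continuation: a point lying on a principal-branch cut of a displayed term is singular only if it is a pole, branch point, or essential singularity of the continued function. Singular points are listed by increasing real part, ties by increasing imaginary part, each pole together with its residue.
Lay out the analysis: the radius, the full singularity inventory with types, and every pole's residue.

Denominator factor (ν - 1/11): pole of order 1 at 1/11, modulus 1/11.
Branch term (4)*sqrt(1 - ν/(-8/11)): its argument vanishes at ν = -8/11, a square-root branch point, modulus 8/11.
The radius of convergence is the smallest modulus among the singular points: 1/11.
The branch term is analytic at 1/11 and contributes nothing to the residue; only the rational part matters.
At the order-1 pole 1/11 set g(ν) = (ν - (1/11))*(rational part) = -13/30.
Simple pole: residue = g(a) at a = 1/11, which is -13/30.
List the singular points by increasing real part (a conjugate pair: the negative imaginary part first).

Radius of convergence at 0: 1/11.
At -8/11: an algebraic (square-root) branch point.
At 1/11: a pole of order 1; residue -13/30.


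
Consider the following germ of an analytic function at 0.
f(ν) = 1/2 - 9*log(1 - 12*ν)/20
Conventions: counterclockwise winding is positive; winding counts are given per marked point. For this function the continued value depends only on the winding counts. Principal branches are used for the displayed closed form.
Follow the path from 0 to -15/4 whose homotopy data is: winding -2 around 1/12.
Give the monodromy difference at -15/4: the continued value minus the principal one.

Continued minus principal equals (9/5)*pi*i.

The rational part is single-valued and drops out of the difference; each branch term changes only by its own monodromy.
(-9/20)*log(1 - ν/(1/12)): each positive loop around 1/12 adds 2*pi*i to the log, so winding -2 contributes (-9/20)*(-2)*2*pi*i = (9/5)*pi*i.
Summing the contributions at ν = -15/4 gives (9/5)*pi*i.


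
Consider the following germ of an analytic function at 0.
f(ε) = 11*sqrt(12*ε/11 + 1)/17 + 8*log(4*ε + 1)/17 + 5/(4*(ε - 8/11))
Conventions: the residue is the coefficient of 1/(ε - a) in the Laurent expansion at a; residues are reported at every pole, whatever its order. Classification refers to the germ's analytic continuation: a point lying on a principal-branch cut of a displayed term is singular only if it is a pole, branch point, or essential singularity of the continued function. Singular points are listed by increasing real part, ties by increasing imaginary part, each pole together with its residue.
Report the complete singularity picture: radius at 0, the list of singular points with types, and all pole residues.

Denominator factor (ε - 8/11): pole of order 1 at 8/11, modulus 8/11.
Branch term (8/17)*log(1 - ε/(-1/4)): its argument vanishes at ε = -1/4, a logarithmic branch point, modulus 1/4.
Branch term (11/17)*sqrt(1 - ε/(-11/12)): its argument vanishes at ε = -11/12, a square-root branch point, modulus 11/12.
The radius of convergence is the smallest modulus among the singular points: 1/4.
The branch terms are analytic at 8/11 and contribute nothing to the residue; only the rational part matters.
At the order-1 pole 8/11 set g(ε) = (ε - (8/11))*(rational part) = 5/4.
Simple pole: residue = g(a) at a = 8/11, which is 5/4.
List the singular points by increasing real part (a conjugate pair: the negative imaginary part first).

Radius of convergence at 0: 1/4.
At -11/12: an algebraic (square-root) branch point.
At -1/4: a logarithmic branch point.
At 8/11: a pole of order 1; residue 5/4.


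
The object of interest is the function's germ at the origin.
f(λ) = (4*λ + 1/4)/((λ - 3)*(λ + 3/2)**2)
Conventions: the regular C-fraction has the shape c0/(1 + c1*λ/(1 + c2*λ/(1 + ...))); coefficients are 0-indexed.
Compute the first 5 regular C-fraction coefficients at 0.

Taylor coefficients (expand at 0): a_0 = -1/27, a_1 = -5/9, a_2 = 5/9, a_3 = -409/729, a_4 = 349/729.
c0 = a_0 = -1/27. Peel one level at a time: if S = 1 + c*λ/S' with S'(0) = 1, then c is the λ-coefficient of S and S' = c*λ/(S - 1).
S_1 = c0/f = 1 + (-15)*λ + (240)*λ^2 + ...; c1 = -15.
S_2 = c1*λ/(S_1 - 1) = 1 + (16)*λ + (-4/405)*λ^2 + ...; c2 = 16.
S_3 = c2*λ/(S_2 - 1) = 1 + (1/1620)*λ + (25921/2624400)*λ^2 + ...; c3 = 1/1620.
S_4 = c3*λ/(S_3 - 1) = 1 + (-25921/1620)*λ + ...; c4 = -25921/1620.

The regular C-fraction coefficients are [-1/27, -15, 16, 1/1620, -25921/1620].


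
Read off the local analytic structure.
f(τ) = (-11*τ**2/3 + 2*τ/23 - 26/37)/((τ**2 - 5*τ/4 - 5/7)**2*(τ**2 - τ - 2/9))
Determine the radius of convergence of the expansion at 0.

Denominator factor (τ**2 - τ - 2/9): discriminant 17/9, real irrational roots 1/2 + (1/6)*sqrt(17) and 1/2 - (1/6)*sqrt(17); poles of order 1, moduli 1/2 + (1/6)*sqrt(17) and -1/2 + (1/6)*sqrt(17).
Denominator factor (τ**2 - 5*τ/4 - 5/7)^2: discriminant 495/112, real irrational roots 5/8 + (3/56)*sqrt(385) and 5/8 - (3/56)*sqrt(385); poles of order 2, moduli 5/8 + (3/56)*sqrt(385) and -5/8 + (3/56)*sqrt(385).
The radius of convergence is the smallest modulus among the singular points: -1/2 + (1/6)*sqrt(17).

The radius of convergence is -1/2 + (1/6)*sqrt(17).


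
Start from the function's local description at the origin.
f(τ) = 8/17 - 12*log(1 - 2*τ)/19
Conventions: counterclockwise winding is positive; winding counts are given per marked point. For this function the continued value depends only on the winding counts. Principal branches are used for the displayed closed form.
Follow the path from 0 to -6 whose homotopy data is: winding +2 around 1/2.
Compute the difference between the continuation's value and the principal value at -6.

Continued minus principal equals -(48/19)*pi*i.

The rational part is single-valued and drops out of the difference; each branch term changes only by its own monodromy.
(-12/19)*log(1 - τ/(1/2)): each positive loop around 1/2 adds 2*pi*i to the log, so winding +2 contributes (-12/19)*(2)*2*pi*i = -(48/19)*pi*i.
Summing the contributions at τ = -6 gives -(48/19)*pi*i.


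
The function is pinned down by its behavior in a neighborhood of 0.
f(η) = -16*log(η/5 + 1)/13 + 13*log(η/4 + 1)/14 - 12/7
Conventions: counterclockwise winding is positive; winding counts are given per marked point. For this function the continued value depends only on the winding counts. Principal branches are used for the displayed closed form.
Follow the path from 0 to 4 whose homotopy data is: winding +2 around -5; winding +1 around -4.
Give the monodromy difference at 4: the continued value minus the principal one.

The rational part is single-valued and drops out of the difference; each branch term changes only by its own monodromy.
(-16/13)*log(1 - η/(-5)): each positive loop around -5 adds 2*pi*i to the log, so winding +2 contributes (-16/13)*(2)*2*pi*i = -(64/13)*pi*i.
(13/14)*log(1 - η/(-4)): each positive loop around -4 adds 2*pi*i to the log, so winding +1 contributes (13/14)*(1)*2*pi*i = (13/7)*pi*i.
Summing the contributions at η = 4 gives -(279/91)*pi*i.

Continued minus principal equals -(279/91)*pi*i.


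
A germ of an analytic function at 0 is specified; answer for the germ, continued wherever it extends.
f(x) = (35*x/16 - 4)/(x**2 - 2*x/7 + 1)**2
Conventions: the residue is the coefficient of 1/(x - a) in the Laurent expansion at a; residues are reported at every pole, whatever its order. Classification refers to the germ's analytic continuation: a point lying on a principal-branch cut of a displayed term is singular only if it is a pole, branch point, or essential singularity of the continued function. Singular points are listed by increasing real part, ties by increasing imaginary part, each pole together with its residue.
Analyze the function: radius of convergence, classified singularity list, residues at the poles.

Radius of convergence at 0: 1.
At (1/7) - ((4/7)*sqrt(3))*i: a pole of order 2; residue -((20237/36864)*sqrt(3))*i.
At (1/7) + ((4/7)*sqrt(3))*i: a pole of order 2; residue ((20237/36864)*sqrt(3))*i.

Denominator factor (x**2 - 2*x/7 + 1)^2: discriminant -192/49, complex-conjugate roots (1/7) + ((4/7)*sqrt(3))*i and (1/7) - ((4/7)*sqrt(3))*i; poles of order 2, moduli 1 and 1.
The radius of convergence is the smallest modulus among the singular points: 1.
The factor x**2 - 2*x/7 + 1 splits as (x - a)(x - a') with a = (1/7) - ((4/7)*sqrt(3))*i, a' = (1/7) + ((4/7)*sqrt(3))*i. At the order-2 pole a set g(x) = (x - a)^2*f(x) = [35*x/16 - 4] / (x - a')^2.
Order-2 pole: residue = g'(a); g'((1/7) - ((4/7)*sqrt(3))*i) = -((20237/36864)*sqrt(3))*i, so the residue is -((20237/36864)*sqrt(3))*i.
The factor x**2 - 2*x/7 + 1 splits as (x - a)(x - a') with a = (1/7) + ((4/7)*sqrt(3))*i, a' = (1/7) - ((4/7)*sqrt(3))*i. At the order-2 pole a set g(x) = (x - a)^2*f(x) = [35*x/16 - 4] / (x - a')^2.
Order-2 pole: residue = g'(a); g'((1/7) + ((4/7)*sqrt(3))*i) = ((20237/36864)*sqrt(3))*i, so the residue is ((20237/36864)*sqrt(3))*i.
List the singular points by increasing real part (a conjugate pair: the negative imaginary part first).


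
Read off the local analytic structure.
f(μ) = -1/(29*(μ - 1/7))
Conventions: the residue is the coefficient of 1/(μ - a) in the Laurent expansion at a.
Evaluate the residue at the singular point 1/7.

The residue is -1/29.

At the order-1 pole 1/7 set g(μ) = (μ - (1/7))*f(μ) = -1/29.
Simple pole: residue = g(a) at a = 1/7, which is -1/29.


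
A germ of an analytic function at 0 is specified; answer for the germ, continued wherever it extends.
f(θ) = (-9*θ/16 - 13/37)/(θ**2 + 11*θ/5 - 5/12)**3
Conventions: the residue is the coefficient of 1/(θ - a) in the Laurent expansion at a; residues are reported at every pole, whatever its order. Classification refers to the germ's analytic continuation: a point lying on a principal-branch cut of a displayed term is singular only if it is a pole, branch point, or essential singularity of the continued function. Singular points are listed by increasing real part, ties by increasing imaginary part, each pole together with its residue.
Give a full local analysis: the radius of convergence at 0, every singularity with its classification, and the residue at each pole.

Denominator factor (θ**2 + 11*θ/5 - 5/12)^3: discriminant 488/75, real irrational roots -11/10 + (1/15)*sqrt(366) and -11/10 - (1/15)*sqrt(366); poles of order 3, moduli -11/10 + (1/15)*sqrt(366) and 11/10 + (1/15)*sqrt(366).
The radius of convergence is the smallest modulus among the singular points: -11/10 + (1/15)*sqrt(366).
The factor θ**2 + 11*θ/5 - 5/12 splits as (θ - a)(θ - a') with a = -11/10 - (1/15)*sqrt(366), a' = -11/10 + (1/15)*sqrt(366). At the order-3 pole a set g(θ) = (θ - a)^3*f(θ) = [-9*θ/16 - 13/37] / (θ - a')^3.
Order-3 pole: residue = g''(a)/2; g''(-11/10 - (1/15)*sqrt(366)) = -(26713125/17199712256)*sqrt(366), so the residue is -(26713125/34399424512)*sqrt(366).
The factor θ**2 + 11*θ/5 - 5/12 splits as (θ - a)(θ - a') with a = -11/10 + (1/15)*sqrt(366), a' = -11/10 - (1/15)*sqrt(366). At the order-3 pole a set g(θ) = (θ - a)^3*f(θ) = [-9*θ/16 - 13/37] / (θ - a')^3.
Order-3 pole: residue = g''(a)/2; g''(-11/10 + (1/15)*sqrt(366)) = (26713125/17199712256)*sqrt(366), so the residue is (26713125/34399424512)*sqrt(366).
List the singular points by increasing real part (a conjugate pair: the negative imaginary part first).

Radius of convergence at 0: -11/10 + (1/15)*sqrt(366).
At -11/10 - (1/15)*sqrt(366): a pole of order 3; residue -(26713125/34399424512)*sqrt(366).
At -11/10 + (1/15)*sqrt(366): a pole of order 3; residue (26713125/34399424512)*sqrt(366).


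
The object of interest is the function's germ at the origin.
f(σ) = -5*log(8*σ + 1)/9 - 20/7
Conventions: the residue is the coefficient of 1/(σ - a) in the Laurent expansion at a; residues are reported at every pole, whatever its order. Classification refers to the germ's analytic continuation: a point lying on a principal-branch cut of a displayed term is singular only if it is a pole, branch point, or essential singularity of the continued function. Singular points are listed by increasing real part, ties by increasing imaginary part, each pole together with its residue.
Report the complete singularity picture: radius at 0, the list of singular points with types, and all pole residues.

Radius of convergence at 0: 1/8.
At -1/8: a logarithmic branch point.

Branch term (-5/9)*log(1 - σ/(-1/8)): its argument vanishes at σ = -1/8, a logarithmic branch point, modulus 1/8.
The radius of convergence is the smallest modulus among the singular points: 1/8.


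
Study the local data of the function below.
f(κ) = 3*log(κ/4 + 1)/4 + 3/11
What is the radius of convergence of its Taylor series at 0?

Branch term (3/4)*log(1 - κ/(-4)): its argument vanishes at κ = -4, a logarithmic branch point, modulus 4.
The radius of convergence is the smallest modulus among the singular points: 4.

The radius of convergence is 4.


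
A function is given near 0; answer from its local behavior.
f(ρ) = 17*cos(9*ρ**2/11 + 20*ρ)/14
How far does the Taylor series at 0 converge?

The factor cos(9*ρ**2/11 + 20*ρ) is entire and contributes no finite singular point.
The polynomial part has no poles.
No finite singular points: the Taylor series at 0 converges everywhere.

The radius of convergence is infinite.


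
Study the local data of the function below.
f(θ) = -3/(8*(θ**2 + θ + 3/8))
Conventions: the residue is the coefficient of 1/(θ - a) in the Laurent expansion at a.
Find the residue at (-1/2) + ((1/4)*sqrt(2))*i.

The residue is ((3/8)*sqrt(2))*i.

The factor θ**2 + θ + 3/8 splits as (θ - a)(θ - a') with a = (-1/2) + ((1/4)*sqrt(2))*i, a' = (-1/2) - ((1/4)*sqrt(2))*i. At the order-1 pole a set g(θ) = (θ - a)*f(θ) = [-3/8] / (θ - a').
Simple pole: residue = g(a) at a = (-1/2) + ((1/4)*sqrt(2))*i, which is ((3/8)*sqrt(2))*i.


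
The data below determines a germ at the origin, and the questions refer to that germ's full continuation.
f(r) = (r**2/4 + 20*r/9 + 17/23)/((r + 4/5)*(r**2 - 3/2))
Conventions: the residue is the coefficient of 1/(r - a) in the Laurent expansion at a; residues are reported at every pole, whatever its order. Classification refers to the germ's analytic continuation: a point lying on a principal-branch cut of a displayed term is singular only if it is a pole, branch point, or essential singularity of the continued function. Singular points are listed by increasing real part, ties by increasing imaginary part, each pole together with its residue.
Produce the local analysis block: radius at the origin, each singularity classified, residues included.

Radius of convergence at 0: 4/5.
At -(1/2)*sqrt(6): a pole of order 1; residue -27475/71208 - (8425/17802)*sqrt(6).
At -4/5: a pole of order 1; residue 9094/8901.
At (1/2)*sqrt(6): a pole of order 1; residue -27475/71208 + (8425/17802)*sqrt(6).

Denominator factor (r + 4/5): pole of order 1 at -4/5, modulus 4/5.
Denominator factor (r**2 - 3/2): discriminant 6, real irrational roots (1/2)*sqrt(6) and -(1/2)*sqrt(6); poles of order 1, moduli (1/2)*sqrt(6) and (1/2)*sqrt(6).
The radius of convergence is the smallest modulus among the singular points: 4/5.
The factor r**2 - 3/2 splits as (r - a)(r - a') with a = -(1/2)*sqrt(6), a' = (1/2)*sqrt(6). At the order-1 pole a set g(r) = (r - a)*f(r) = [(r**2/4 + 20*r/9 + 17/23)/(r + 4/5)] / (r - a').
Simple pole: residue = g(a) at a = -(1/2)*sqrt(6), which is -27475/71208 - (8425/17802)*sqrt(6).
At the order-1 pole -4/5 set g(r) = (r - (-4/5))*f(r) = (r**2/4 + 20*r/9 + 17/23)/(r**2 - 3/2).
Simple pole: residue = g(a) at a = -4/5, which is 9094/8901.
The factor r**2 - 3/2 splits as (r - a)(r - a') with a = (1/2)*sqrt(6), a' = -(1/2)*sqrt(6). At the order-1 pole a set g(r) = (r - a)*f(r) = [(r**2/4 + 20*r/9 + 17/23)/(r + 4/5)] / (r - a').
Simple pole: residue = g(a) at a = (1/2)*sqrt(6), which is -27475/71208 + (8425/17802)*sqrt(6).
List the singular points by increasing real part (a conjugate pair: the negative imaginary part first).


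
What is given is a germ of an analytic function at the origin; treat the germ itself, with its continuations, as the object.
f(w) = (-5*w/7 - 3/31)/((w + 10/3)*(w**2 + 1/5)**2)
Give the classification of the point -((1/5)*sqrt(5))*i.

The point is a pole of order 2.

The denominator factor w**2 + 1/5 vanishes at -((1/5)*sqrt(5))*i and appears to the power 2; the numerator there equals (-3/31) + ((1/7)*sqrt(5))*i, nonzero, and no other factor vanishes.
Hence a pole whose order is the multiplicity, 2.


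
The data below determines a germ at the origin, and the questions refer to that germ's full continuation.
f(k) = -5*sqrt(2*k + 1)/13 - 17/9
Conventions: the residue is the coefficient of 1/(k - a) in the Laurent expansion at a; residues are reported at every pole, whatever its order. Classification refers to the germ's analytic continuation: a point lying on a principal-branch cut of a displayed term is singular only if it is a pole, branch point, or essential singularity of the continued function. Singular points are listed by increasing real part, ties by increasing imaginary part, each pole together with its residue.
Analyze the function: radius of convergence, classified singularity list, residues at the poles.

Branch term (-5/13)*sqrt(1 - k/(-1/2)): its argument vanishes at k = -1/2, a square-root branch point, modulus 1/2.
The radius of convergence is the smallest modulus among the singular points: 1/2.

Radius of convergence at 0: 1/2.
At -1/2: an algebraic (square-root) branch point.


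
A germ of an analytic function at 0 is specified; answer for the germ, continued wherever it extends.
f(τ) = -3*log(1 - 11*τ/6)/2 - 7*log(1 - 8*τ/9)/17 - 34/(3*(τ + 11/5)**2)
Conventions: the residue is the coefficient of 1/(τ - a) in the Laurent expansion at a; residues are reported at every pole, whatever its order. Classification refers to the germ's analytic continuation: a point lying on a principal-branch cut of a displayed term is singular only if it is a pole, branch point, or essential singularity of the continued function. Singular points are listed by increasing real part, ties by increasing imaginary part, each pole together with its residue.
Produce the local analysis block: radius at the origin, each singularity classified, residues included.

Denominator factor (τ + 11/5)^2: pole of order 2 at -11/5, modulus 11/5.
Branch term (-7/17)*log(1 - τ/(9/8)): its argument vanishes at τ = 9/8, a logarithmic branch point, modulus 9/8.
Branch term (-3/2)*log(1 - τ/(6/11)): its argument vanishes at τ = 6/11, a logarithmic branch point, modulus 6/11.
The radius of convergence is the smallest modulus among the singular points: 6/11.
The branch terms are analytic at -11/5 and contribute nothing to the residue; only the rational part matters.
At the order-2 pole -11/5 set g(τ) = (τ - (-11/5))^2*(rational part) = -34/3.
Order-2 pole: residue = g'(a); g'(-11/5) = 0, so the residue is 0.
List the singular points by increasing real part (a conjugate pair: the negative imaginary part first).

Radius of convergence at 0: 6/11.
At -11/5: a pole of order 2; residue 0.
At 6/11: a logarithmic branch point.
At 9/8: a logarithmic branch point.
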